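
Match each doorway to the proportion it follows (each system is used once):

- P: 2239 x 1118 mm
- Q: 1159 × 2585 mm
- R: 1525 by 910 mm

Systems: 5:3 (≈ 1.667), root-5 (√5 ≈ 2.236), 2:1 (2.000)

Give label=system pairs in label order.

P=2:1, Q=root-5, R=5:3

P = 2239/1118 ≈ 2.003 → 2:1 (2.000)
Q = 2585/1159 ≈ 2.230 → root-5 (2.236)
R = 1525/910 ≈ 1.676 → 5:3 (1.667)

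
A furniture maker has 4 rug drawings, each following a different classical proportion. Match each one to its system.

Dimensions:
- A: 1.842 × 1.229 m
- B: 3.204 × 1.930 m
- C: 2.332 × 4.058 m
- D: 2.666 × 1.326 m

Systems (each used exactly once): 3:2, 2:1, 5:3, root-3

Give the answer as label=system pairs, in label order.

A = 1.842/1.229 ≈ 1.499 → 3:2 (1.500)
B = 3.204/1.930 ≈ 1.660 → 5:3 (1.667)
C = 4.058/2.332 ≈ 1.740 → root-3 (1.732)
D = 2.666/1.326 ≈ 2.011 → 2:1 (2.000)

A=3:2, B=5:3, C=root-3, D=2:1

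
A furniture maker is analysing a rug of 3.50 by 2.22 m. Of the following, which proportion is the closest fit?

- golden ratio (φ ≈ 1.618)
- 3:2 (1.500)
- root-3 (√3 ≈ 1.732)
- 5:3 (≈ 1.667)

golden ratio

3.50/2.22 ≈ 1.577. Nearest candidates are golden ratio (1.618, off by 0.041) and 3:2 (1.500, off by 0.077).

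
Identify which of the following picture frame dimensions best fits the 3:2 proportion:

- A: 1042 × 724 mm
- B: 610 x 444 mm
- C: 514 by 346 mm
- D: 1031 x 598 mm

Ratios (long/short): A ≈ 1.439; B ≈ 1.374; C ≈ 1.486; D ≈ 1.724.
3:2 ≈ 1.500; option C is nearest (Δ 0.014).

C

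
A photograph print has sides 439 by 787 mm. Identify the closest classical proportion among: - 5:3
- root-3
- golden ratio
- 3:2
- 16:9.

Ratio = 787 / 439 ≈ 1.793.
Distances: 5:3 1.667 (Δ 0.126); root-3 1.732 (Δ 0.061); golden ratio 1.618 (Δ 0.175); 3:2 1.500 (Δ 0.293); 16:9 1.778 (Δ 0.015).

16:9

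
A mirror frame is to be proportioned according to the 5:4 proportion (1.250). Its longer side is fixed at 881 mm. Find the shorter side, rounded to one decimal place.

5:4 = 1.25000.
Shorter side = 881 ÷ 1.25000 ≈ 704.800 → 704.8 mm.

704.8 mm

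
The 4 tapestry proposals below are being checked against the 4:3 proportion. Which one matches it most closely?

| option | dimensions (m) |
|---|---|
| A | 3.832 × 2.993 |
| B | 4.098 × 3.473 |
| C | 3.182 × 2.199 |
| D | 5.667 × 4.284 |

D

Ratios (long/short): A ≈ 1.280; B ≈ 1.180; C ≈ 1.447; D ≈ 1.323.
4:3 ≈ 1.333; option D is nearest (Δ 0.010).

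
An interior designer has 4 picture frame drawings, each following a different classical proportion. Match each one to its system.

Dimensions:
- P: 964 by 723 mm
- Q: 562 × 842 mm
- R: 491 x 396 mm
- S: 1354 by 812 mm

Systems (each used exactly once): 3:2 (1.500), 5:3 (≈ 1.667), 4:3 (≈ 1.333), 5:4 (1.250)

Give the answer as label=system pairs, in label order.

Ratios: P ≈ 1.333; Q ≈ 1.498; R ≈ 1.240; S ≈ 1.667.
Targets: 3:2 ≈ 1.500; 5:3 ≈ 1.667; 4:3 ≈ 1.333; 5:4 ≈ 1.250.

P=4:3, Q=3:2, R=5:4, S=5:3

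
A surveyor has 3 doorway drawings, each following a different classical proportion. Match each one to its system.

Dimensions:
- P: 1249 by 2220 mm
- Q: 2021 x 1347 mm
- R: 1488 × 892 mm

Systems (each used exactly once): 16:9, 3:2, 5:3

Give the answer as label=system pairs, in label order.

P = 2220/1249 ≈ 1.777 → 16:9 (1.778)
Q = 2021/1347 ≈ 1.500 → 3:2 (1.500)
R = 1488/892 ≈ 1.668 → 5:3 (1.667)

P=16:9, Q=3:2, R=5:3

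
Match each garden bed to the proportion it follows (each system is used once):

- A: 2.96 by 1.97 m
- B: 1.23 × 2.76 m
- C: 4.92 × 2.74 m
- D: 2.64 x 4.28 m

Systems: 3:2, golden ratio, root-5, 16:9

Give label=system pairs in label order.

Ratios: A ≈ 1.503; B ≈ 2.244; C ≈ 1.796; D ≈ 1.621.
Targets: 3:2 ≈ 1.500; golden ratio ≈ 1.618; root-5 ≈ 2.236; 16:9 ≈ 1.778.

A=3:2, B=root-5, C=16:9, D=golden ratio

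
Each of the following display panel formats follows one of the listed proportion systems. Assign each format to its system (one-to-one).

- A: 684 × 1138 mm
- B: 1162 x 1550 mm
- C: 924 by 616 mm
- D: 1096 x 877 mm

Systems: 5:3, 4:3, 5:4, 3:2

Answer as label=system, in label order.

A=5:3, B=4:3, C=3:2, D=5:4

A = 1138/684 ≈ 1.664 → 5:3 (1.667)
B = 1550/1162 ≈ 1.334 → 4:3 (1.333)
C = 924/616 ≈ 1.500 → 3:2 (1.500)
D = 1096/877 ≈ 1.250 → 5:4 (1.250)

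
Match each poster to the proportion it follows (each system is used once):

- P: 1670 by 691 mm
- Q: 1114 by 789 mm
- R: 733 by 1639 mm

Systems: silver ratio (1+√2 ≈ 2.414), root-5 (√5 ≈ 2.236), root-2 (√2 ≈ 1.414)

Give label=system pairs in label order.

P=silver ratio, Q=root-2, R=root-5

P = 1670/691 ≈ 2.417 → silver ratio (2.414)
Q = 1114/789 ≈ 1.412 → root-2 (1.414)
R = 1639/733 ≈ 2.236 → root-5 (2.236)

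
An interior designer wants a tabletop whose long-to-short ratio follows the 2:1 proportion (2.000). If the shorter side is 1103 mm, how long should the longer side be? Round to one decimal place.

2:1 = 2.00000.
Longer side = 1103 × 2.00000 ≈ 2206.000 → 2206.0 mm.

2206.0 mm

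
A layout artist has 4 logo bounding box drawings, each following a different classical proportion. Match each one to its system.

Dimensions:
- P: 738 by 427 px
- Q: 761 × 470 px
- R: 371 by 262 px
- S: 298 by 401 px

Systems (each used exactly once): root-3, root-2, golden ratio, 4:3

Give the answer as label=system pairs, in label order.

P = 738/427 ≈ 1.728 → root-3 (1.732)
Q = 761/470 ≈ 1.619 → golden ratio (1.618)
R = 371/262 ≈ 1.416 → root-2 (1.414)
S = 401/298 ≈ 1.346 → 4:3 (1.333)

P=root-3, Q=golden ratio, R=root-2, S=4:3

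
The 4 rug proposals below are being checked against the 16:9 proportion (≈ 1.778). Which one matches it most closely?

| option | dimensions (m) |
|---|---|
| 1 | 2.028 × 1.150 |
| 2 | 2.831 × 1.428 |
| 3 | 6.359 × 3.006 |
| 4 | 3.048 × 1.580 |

1

Target 16:9 ≈ 1.778.
1: 1.763 (Δ0.015)  2: 1.982 (Δ0.204)  3: 2.115 (Δ0.337)  4: 1.929 (Δ0.151)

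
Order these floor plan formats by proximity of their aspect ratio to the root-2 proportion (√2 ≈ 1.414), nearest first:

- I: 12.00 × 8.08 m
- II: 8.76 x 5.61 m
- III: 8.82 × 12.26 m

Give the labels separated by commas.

I: 12.00/8.08 ≈ 1.485 → |1.485 − 1.414| = 0.071
II: 8.76/5.61 ≈ 1.561 → |1.561 − 1.414| = 0.147
III: 12.26/8.82 ≈ 1.390 → |1.390 − 1.414| = 0.024

III, I, II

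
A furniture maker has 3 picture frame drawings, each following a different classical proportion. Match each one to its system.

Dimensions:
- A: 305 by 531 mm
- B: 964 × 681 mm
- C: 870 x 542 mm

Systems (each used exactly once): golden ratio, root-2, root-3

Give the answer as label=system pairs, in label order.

A = 531/305 ≈ 1.741 → root-3 (1.732)
B = 964/681 ≈ 1.416 → root-2 (1.414)
C = 870/542 ≈ 1.605 → golden ratio (1.618)

A=root-3, B=root-2, C=golden ratio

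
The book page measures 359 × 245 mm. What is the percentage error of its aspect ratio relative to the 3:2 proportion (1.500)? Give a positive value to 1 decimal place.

Ratio = 359 / 245 ≈ 1.4653.
Ideal 3:2 = 1.5000. |1.4653 − 1.5000| / 1.5000 ≈ 2.31% → 2.3%.

2.3%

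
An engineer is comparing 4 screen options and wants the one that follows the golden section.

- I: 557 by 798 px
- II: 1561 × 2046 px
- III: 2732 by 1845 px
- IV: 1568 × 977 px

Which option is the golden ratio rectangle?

Target golden ratio ≈ 1.618.
I: 1.433 (Δ0.185)  II: 1.311 (Δ0.307)  III: 1.481 (Δ0.137)  IV: 1.605 (Δ0.013)

IV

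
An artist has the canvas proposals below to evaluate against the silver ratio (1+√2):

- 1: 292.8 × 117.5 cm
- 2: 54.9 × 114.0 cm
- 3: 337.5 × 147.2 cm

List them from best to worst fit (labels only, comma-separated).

1, 3, 2

1: 292.8/117.5 ≈ 2.492 → |2.492 − 2.414| = 0.078
2: 114.0/54.9 ≈ 2.077 → |2.077 − 2.414| = 0.337
3: 337.5/147.2 ≈ 2.293 → |2.293 − 2.414| = 0.121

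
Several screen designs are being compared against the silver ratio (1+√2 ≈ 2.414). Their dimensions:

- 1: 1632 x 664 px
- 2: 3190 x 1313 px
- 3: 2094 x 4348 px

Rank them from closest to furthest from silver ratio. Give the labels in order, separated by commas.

Ratios: 1 = 1632 / 664 ≈ 2.458; 2 = 3190 / 1313 ≈ 2.430; 3 = 4348 / 2094 ≈ 2.076.
|Δ from 2.414|: 1 0.044; 2 0.016; 3 0.338.

2, 1, 3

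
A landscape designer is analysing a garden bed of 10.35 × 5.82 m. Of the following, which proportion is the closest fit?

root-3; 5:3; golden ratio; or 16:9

16:9

10.35/5.82 ≈ 1.778. Nearest candidates are 16:9 (1.778, off by 0.000) and root-3 (1.732, off by 0.046).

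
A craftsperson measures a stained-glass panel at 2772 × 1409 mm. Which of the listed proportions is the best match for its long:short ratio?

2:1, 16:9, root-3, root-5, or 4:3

2772/1409 ≈ 1.967. Nearest candidates are 2:1 (2.000, off by 0.033) and 16:9 (1.778, off by 0.189).

2:1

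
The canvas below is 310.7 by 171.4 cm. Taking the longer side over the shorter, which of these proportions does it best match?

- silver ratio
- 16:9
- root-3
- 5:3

16:9

310.7/171.4 ≈ 1.813. Nearest candidates are 16:9 (1.778, off by 0.035) and root-3 (1.732, off by 0.081).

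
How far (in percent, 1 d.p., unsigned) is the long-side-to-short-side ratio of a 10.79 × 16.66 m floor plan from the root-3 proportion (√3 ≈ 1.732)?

Ratio = 16.66 / 10.79 ≈ 1.5440.
Ideal root-3 ≈ 1.7321. |1.5440 − 1.7321| / 1.7321 ≈ 10.86% → 10.9%.

10.9%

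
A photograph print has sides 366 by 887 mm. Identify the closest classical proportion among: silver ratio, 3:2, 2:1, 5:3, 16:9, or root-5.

Ratio = 887 / 366 ≈ 2.423.
Distances: silver ratio 2.414 (Δ 0.009); 3:2 1.500 (Δ 0.923); 2:1 2.000 (Δ 0.423); 5:3 1.667 (Δ 0.756); 16:9 1.778 (Δ 0.645); root-5 2.236 (Δ 0.187).

silver ratio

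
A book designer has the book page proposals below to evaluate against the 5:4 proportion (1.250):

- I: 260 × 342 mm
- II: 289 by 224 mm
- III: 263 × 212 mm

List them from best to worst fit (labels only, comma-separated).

I: 342/260 ≈ 1.315 → |1.315 − 1.250| = 0.065
II: 289/224 ≈ 1.290 → |1.290 − 1.250| = 0.040
III: 263/212 ≈ 1.241 → |1.241 − 1.250| = 0.009

III, II, I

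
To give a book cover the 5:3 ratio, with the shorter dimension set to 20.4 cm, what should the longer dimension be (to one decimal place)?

5:3 ≈ 1.66667.
Longer side = 20.4 × 1.66667 ≈ 34.000 → 34.0 cm.

34.0 cm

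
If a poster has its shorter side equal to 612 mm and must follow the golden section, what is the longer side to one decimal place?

golden ratio ≈ 1.61803.
Longer side = 612 × 1.61803 ≈ 990.234 → 990.2 mm.

990.2 mm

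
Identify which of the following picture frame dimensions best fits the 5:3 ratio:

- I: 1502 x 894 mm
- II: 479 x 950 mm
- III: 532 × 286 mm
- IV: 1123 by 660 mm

I

Ratios (long/short): I ≈ 1.680; II ≈ 1.983; III ≈ 1.860; IV ≈ 1.702.
5:3 ≈ 1.667; option I is nearest (Δ 0.013).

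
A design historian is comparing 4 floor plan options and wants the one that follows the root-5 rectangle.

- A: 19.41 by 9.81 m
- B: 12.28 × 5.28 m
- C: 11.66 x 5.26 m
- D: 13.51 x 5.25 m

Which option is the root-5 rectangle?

Ratios (long/short): A ≈ 1.979; B ≈ 2.326; C ≈ 2.217; D ≈ 2.573.
root-5 ≈ 2.236; option C is nearest (Δ 0.019).

C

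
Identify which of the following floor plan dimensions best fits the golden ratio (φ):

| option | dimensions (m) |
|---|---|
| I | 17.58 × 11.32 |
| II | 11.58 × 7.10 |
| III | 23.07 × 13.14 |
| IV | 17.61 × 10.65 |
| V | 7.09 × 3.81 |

II

Target golden ratio ≈ 1.618.
I: 1.553 (Δ0.065)  II: 1.631 (Δ0.013)  III: 1.756 (Δ0.138)  IV: 1.654 (Δ0.036)  V: 1.861 (Δ0.243)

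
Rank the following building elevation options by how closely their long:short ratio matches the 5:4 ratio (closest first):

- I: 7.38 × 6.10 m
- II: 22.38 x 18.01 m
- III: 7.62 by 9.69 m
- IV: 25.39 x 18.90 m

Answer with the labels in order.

I: 7.38/6.10 ≈ 1.210 → |1.210 − 1.250| = 0.040
II: 22.38/18.01 ≈ 1.243 → |1.243 − 1.250| = 0.007
III: 9.69/7.62 ≈ 1.272 → |1.272 − 1.250| = 0.022
IV: 25.39/18.90 ≈ 1.343 → |1.343 − 1.250| = 0.093

II, III, I, IV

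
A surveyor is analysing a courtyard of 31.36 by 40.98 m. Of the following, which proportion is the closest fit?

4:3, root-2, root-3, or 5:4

4:3

40.98/31.36 ≈ 1.307. Nearest candidates are 4:3 (1.333, off by 0.026) and 5:4 (1.250, off by 0.057).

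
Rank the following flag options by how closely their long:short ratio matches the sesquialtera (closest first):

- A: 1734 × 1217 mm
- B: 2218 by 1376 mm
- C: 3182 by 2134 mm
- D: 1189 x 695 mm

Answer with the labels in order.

Ratios: A = 1734 / 1217 ≈ 1.425; B = 2218 / 1376 ≈ 1.612; C = 3182 / 2134 ≈ 1.491; D = 1189 / 695 ≈ 1.711.
|Δ from 1.500|: A 0.075; B 0.112; C 0.009; D 0.211.

C, A, B, D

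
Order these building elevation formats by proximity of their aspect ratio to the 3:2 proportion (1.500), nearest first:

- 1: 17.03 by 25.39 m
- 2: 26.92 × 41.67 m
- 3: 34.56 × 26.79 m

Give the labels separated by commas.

1: 25.39/17.03 ≈ 1.491 → |1.491 − 1.500| = 0.009
2: 41.67/26.92 ≈ 1.548 → |1.548 − 1.500| = 0.048
3: 34.56/26.79 ≈ 1.290 → |1.290 − 1.500| = 0.210

1, 2, 3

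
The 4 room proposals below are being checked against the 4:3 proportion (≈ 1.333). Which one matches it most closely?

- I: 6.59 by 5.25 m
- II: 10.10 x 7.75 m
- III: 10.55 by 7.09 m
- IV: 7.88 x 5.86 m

IV

Target 4:3 ≈ 1.333.
I: 1.255 (Δ0.078)  II: 1.303 (Δ0.030)  III: 1.488 (Δ0.155)  IV: 1.345 (Δ0.012)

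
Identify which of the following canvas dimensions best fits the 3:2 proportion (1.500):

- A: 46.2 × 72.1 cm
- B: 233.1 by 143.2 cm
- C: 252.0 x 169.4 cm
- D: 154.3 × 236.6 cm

Target 3:2 ≈ 1.500.
A: 1.561 (Δ0.061)  B: 1.628 (Δ0.128)  C: 1.488 (Δ0.012)  D: 1.533 (Δ0.033)

C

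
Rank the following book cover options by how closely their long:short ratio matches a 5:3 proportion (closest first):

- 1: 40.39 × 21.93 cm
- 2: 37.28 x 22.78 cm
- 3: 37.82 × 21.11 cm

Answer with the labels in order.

2, 3, 1

Ratios: 1 = 40.39 / 21.93 ≈ 1.842; 2 = 37.28 / 22.78 ≈ 1.637; 3 = 37.82 / 21.11 ≈ 1.792.
|Δ from 1.667|: 1 0.175; 2 0.030; 3 0.125.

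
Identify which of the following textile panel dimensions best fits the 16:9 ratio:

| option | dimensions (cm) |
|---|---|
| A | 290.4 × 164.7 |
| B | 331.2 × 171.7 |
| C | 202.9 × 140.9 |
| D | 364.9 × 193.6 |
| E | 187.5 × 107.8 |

Target 16:9 ≈ 1.778.
A: 1.763 (Δ0.015)  B: 1.929 (Δ0.151)  C: 1.440 (Δ0.338)  D: 1.885 (Δ0.107)  E: 1.739 (Δ0.039)

A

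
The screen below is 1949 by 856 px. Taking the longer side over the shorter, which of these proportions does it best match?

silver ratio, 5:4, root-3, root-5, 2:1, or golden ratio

root-5

1949/856 ≈ 2.277. Nearest candidates are root-5 (2.236, off by 0.041) and silver ratio (2.414, off by 0.137).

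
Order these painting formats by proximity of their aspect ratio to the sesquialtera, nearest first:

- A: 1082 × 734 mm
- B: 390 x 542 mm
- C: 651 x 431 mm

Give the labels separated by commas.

Ratios: A = 1082 / 734 ≈ 1.474; B = 542 / 390 ≈ 1.390; C = 651 / 431 ≈ 1.510.
|Δ from 1.500|: A 0.026; B 0.110; C 0.010.

C, A, B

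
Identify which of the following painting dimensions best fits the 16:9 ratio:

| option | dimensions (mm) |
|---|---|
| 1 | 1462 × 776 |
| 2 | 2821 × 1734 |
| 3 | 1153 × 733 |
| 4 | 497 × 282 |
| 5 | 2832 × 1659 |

Target 16:9 ≈ 1.778.
1: 1.884 (Δ0.106)  2: 1.627 (Δ0.151)  3: 1.573 (Δ0.205)  4: 1.762 (Δ0.016)  5: 1.707 (Δ0.071)

4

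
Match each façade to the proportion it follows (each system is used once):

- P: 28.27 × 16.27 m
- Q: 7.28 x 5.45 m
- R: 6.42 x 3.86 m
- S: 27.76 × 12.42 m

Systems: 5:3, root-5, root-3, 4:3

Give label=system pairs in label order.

P=root-3, Q=4:3, R=5:3, S=root-5

Ratios: P ≈ 1.738; Q ≈ 1.336; R ≈ 1.663; S ≈ 2.235.
Targets: 5:3 ≈ 1.667; root-5 ≈ 2.236; root-3 ≈ 1.732; 4:3 ≈ 1.333.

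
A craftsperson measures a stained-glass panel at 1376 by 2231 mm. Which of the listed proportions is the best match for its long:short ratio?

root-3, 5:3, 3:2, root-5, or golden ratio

2231/1376 ≈ 1.621. Nearest candidates are golden ratio (1.618, off by 0.003) and 5:3 (1.667, off by 0.046).

golden ratio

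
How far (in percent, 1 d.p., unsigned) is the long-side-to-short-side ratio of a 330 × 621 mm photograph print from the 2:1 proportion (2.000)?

5.9%

Ratio = 621 / 330 ≈ 1.8818.
Ideal 2:1 = 2.0000. |1.8818 − 2.0000| / 2.0000 ≈ 5.91% → 5.9%.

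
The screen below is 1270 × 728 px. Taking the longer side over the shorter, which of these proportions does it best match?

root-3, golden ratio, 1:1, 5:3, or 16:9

root-3

1270/728 ≈ 1.745. Nearest candidates are root-3 (1.732, off by 0.013) and 16:9 (1.778, off by 0.033).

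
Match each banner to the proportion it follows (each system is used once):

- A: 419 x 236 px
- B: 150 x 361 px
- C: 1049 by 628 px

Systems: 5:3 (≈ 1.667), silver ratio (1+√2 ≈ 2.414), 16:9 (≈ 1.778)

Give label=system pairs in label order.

A=16:9, B=silver ratio, C=5:3

A = 419/236 ≈ 1.775 → 16:9 (1.778)
B = 361/150 ≈ 2.407 → silver ratio (2.414)
C = 1049/628 ≈ 1.670 → 5:3 (1.667)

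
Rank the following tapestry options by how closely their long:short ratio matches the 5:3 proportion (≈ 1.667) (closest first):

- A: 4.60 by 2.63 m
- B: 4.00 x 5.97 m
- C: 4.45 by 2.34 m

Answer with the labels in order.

A: 4.60/2.63 ≈ 1.749 → |1.749 − 1.667| = 0.082
B: 5.97/4.00 ≈ 1.492 → |1.492 − 1.667| = 0.175
C: 4.45/2.34 ≈ 1.902 → |1.902 − 1.667| = 0.235

A, B, C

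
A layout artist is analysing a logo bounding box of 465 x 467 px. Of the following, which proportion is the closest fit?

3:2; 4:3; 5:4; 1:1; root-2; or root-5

1:1

467/465 ≈ 1.004. Nearest candidates are 1:1 (1.000, off by 0.004) and 5:4 (1.250, off by 0.246).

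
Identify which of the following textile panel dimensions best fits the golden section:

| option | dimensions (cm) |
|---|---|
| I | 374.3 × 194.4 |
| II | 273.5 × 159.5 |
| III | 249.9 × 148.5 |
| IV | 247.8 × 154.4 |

IV

Ratios (long/short): I ≈ 1.925; II ≈ 1.715; III ≈ 1.683; IV ≈ 1.605.
golden ratio ≈ 1.618; option IV is nearest (Δ 0.013).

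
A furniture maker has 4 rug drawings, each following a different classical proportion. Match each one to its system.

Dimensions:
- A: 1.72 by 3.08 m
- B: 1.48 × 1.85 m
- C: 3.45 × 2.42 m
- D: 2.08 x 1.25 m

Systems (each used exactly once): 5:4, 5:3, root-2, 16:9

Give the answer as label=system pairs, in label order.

A=16:9, B=5:4, C=root-2, D=5:3

Ratios: A ≈ 1.791; B ≈ 1.250; C ≈ 1.426; D ≈ 1.664.
Targets: 5:4 ≈ 1.250; 5:3 ≈ 1.667; root-2 ≈ 1.414; 16:9 ≈ 1.778.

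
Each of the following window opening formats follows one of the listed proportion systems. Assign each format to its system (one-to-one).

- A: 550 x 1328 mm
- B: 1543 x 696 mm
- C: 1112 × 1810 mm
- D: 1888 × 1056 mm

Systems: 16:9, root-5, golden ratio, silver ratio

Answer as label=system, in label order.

Ratios: A ≈ 2.415; B ≈ 2.217; C ≈ 1.628; D ≈ 1.788.
Targets: 16:9 ≈ 1.778; root-5 ≈ 2.236; golden ratio ≈ 1.618; silver ratio ≈ 2.414.

A=silver ratio, B=root-5, C=golden ratio, D=16:9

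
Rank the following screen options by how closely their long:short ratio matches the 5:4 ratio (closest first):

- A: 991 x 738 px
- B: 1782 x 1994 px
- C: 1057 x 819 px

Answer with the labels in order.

C, A, B

A: 991/738 ≈ 1.343 → |1.343 − 1.250| = 0.093
B: 1994/1782 ≈ 1.119 → |1.119 − 1.250| = 0.131
C: 1057/819 ≈ 1.291 → |1.291 − 1.250| = 0.041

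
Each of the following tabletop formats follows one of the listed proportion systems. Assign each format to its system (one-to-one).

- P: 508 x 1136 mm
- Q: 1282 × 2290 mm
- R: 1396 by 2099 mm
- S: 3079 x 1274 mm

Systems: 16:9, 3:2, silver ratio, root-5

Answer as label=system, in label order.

P = 1136/508 ≈ 2.236 → root-5 (2.236)
Q = 2290/1282 ≈ 1.786 → 16:9 (1.778)
R = 2099/1396 ≈ 1.504 → 3:2 (1.500)
S = 3079/1274 ≈ 2.417 → silver ratio (2.414)

P=root-5, Q=16:9, R=3:2, S=silver ratio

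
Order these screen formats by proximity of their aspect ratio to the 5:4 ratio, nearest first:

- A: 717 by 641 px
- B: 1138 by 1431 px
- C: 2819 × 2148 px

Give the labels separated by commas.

B, C, A

Ratios: A = 717 / 641 ≈ 1.119; B = 1431 / 1138 ≈ 1.257; C = 2819 / 2148 ≈ 1.312.
|Δ from 1.250|: A 0.131; B 0.007; C 0.062.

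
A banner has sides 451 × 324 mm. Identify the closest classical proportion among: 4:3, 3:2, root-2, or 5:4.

Ratio = 451 / 324 ≈ 1.392.
Distances: 4:3 1.333 (Δ 0.059); 3:2 1.500 (Δ 0.108); root-2 1.414 (Δ 0.022); 5:4 1.250 (Δ 0.142).

root-2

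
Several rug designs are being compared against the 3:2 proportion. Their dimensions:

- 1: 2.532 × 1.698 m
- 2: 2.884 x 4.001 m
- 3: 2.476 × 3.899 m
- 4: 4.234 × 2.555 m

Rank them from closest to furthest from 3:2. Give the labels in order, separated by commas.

Ratios: 1 = 2.532 / 1.698 ≈ 1.491; 2 = 4.001 / 2.884 ≈ 1.387; 3 = 3.899 / 2.476 ≈ 1.575; 4 = 4.234 / 2.555 ≈ 1.657.
|Δ from 1.500|: 1 0.009; 2 0.113; 3 0.075; 4 0.157.

1, 3, 2, 4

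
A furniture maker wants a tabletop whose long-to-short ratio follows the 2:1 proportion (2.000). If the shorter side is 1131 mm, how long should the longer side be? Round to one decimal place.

2:1 = 2.00000.
Longer side = 1131 × 2.00000 ≈ 2262.000 → 2262.0 mm.

2262.0 mm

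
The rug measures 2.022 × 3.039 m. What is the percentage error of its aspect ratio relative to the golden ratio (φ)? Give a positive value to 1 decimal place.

7.1%

Ratio = 3.039 / 2.022 ≈ 1.5030.
Ideal golden ratio ≈ 1.6180. |1.5030 − 1.6180| / 1.6180 ≈ 7.11% → 7.1%.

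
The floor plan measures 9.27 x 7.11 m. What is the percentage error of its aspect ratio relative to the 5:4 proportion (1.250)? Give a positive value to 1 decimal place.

Ratio = 9.27 / 7.11 ≈ 1.3038.
Ideal 5:4 = 1.2500. |1.3038 − 1.2500| / 1.2500 ≈ 4.30% → 4.3%.

4.3%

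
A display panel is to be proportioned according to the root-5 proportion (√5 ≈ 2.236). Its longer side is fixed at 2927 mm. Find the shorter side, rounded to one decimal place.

1309.0 mm

root-5 ≈ 2.23607.
Shorter side = 2927 ÷ 2.23607 ≈ 1308.993 → 1309.0 mm.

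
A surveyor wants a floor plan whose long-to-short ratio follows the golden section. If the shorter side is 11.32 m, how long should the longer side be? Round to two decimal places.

golden ratio ≈ 1.61803.
Longer side = 11.32 × 1.61803 ≈ 18.3161 → 18.32 m.

18.32 m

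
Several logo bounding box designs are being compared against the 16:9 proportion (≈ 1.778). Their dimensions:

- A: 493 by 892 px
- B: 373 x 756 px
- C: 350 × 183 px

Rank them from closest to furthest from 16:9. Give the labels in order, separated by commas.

A, C, B

Ratios: A = 892 / 493 ≈ 1.809; B = 756 / 373 ≈ 2.027; C = 350 / 183 ≈ 1.913.
|Δ from 1.778|: A 0.031; B 0.249; C 0.135.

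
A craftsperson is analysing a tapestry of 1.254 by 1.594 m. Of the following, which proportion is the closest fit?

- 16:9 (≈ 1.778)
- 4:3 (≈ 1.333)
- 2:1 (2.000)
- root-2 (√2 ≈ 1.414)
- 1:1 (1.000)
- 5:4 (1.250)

5:4

1.594/1.254 ≈ 1.271. Nearest candidates are 5:4 (1.250, off by 0.021) and 4:3 (1.333, off by 0.062).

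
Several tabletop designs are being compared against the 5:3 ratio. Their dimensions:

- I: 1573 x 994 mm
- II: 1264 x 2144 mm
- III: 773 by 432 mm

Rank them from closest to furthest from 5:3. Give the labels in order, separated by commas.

Ratios: I = 1573 / 994 ≈ 1.582; II = 2144 / 1264 ≈ 1.696; III = 773 / 432 ≈ 1.789.
|Δ from 1.667|: I 0.085; II 0.029; III 0.122.

II, I, III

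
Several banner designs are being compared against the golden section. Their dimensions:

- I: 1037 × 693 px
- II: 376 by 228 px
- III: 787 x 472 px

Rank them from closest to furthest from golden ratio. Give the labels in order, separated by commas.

II, III, I

Ratios: I = 1037 / 693 ≈ 1.496; II = 376 / 228 ≈ 1.649; III = 787 / 472 ≈ 1.667.
|Δ from 1.618|: I 0.122; II 0.031; III 0.049.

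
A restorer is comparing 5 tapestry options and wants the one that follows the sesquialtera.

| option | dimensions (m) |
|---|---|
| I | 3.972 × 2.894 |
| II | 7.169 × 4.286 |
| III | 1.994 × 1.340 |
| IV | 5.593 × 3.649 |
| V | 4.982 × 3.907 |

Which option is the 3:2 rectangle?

Ratios (long/short): I ≈ 1.372; II ≈ 1.673; III ≈ 1.488; IV ≈ 1.533; V ≈ 1.275.
3:2 ≈ 1.500; option III is nearest (Δ 0.012).

III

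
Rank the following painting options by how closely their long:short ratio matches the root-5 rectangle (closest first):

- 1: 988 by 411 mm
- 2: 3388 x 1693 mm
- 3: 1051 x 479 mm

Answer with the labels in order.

Ratios: 1 = 988 / 411 ≈ 2.404; 2 = 3388 / 1693 ≈ 2.001; 3 = 1051 / 479 ≈ 2.194.
|Δ from 2.236|: 1 0.168; 2 0.235; 3 0.042.

3, 1, 2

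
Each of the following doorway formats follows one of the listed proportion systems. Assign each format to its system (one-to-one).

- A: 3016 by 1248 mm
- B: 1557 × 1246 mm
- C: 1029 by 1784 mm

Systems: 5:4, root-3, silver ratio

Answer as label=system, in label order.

Ratios: A ≈ 2.417; B ≈ 1.250; C ≈ 1.734.
Targets: 5:4 ≈ 1.250; root-3 ≈ 1.732; silver ratio ≈ 2.414.

A=silver ratio, B=5:4, C=root-3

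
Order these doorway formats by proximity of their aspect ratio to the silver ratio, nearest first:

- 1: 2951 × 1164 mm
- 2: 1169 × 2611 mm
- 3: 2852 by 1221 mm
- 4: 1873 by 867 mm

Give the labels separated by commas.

3, 1, 2, 4

Ratios: 1 = 2951 / 1164 ≈ 2.535; 2 = 2611 / 1169 ≈ 2.234; 3 = 2852 / 1221 ≈ 2.336; 4 = 1873 / 867 ≈ 2.160.
|Δ from 2.414|: 1 0.121; 2 0.180; 3 0.078; 4 0.254.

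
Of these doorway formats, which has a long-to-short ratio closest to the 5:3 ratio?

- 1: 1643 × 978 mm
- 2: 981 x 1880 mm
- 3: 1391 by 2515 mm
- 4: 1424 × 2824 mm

1

Target 5:3 ≈ 1.667.
1: 1.680 (Δ0.013)  2: 1.916 (Δ0.249)  3: 1.808 (Δ0.141)  4: 1.983 (Δ0.316)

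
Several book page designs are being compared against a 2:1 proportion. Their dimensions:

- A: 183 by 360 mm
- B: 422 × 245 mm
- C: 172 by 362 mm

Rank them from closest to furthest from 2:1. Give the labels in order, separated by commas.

A, C, B

A: 360/183 ≈ 1.967 → |1.967 − 2.000| = 0.033
B: 422/245 ≈ 1.722 → |1.722 − 2.000| = 0.278
C: 362/172 ≈ 2.105 → |2.105 − 2.000| = 0.105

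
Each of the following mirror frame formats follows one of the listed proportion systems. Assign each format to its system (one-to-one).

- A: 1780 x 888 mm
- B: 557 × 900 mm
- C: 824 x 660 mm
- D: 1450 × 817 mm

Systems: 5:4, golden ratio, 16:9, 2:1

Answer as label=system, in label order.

A=2:1, B=golden ratio, C=5:4, D=16:9

A = 1780/888 ≈ 2.005 → 2:1 (2.000)
B = 900/557 ≈ 1.616 → golden ratio (1.618)
C = 824/660 ≈ 1.248 → 5:4 (1.250)
D = 1450/817 ≈ 1.775 → 16:9 (1.778)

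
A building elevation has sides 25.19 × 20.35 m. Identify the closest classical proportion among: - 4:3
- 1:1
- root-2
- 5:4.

5:4

25.19/20.35 ≈ 1.238. Nearest candidates are 5:4 (1.250, off by 0.012) and 4:3 (1.333, off by 0.095).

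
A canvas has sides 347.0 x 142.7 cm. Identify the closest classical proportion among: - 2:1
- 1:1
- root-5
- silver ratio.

silver ratio

347.0/142.7 ≈ 2.432. Nearest candidates are silver ratio (2.414, off by 0.018) and root-5 (2.236, off by 0.196).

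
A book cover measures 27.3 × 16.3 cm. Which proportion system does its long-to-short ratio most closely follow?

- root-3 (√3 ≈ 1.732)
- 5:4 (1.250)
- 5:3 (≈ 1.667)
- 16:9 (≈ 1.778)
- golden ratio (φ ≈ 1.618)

27.3/16.3 ≈ 1.675. Nearest candidates are 5:3 (1.667, off by 0.008) and golden ratio (1.618, off by 0.057).

5:3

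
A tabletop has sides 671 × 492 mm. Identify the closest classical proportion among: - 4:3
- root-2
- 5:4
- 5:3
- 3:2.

671/492 ≈ 1.364. Nearest candidates are 4:3 (1.333, off by 0.031) and root-2 (1.414, off by 0.050).

4:3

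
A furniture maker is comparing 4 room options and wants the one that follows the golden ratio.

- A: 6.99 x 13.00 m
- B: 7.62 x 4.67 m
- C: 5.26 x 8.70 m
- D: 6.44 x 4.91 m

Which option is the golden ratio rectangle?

B

Target golden ratio ≈ 1.618.
A: 1.860 (Δ0.242)  B: 1.632 (Δ0.014)  C: 1.654 (Δ0.036)  D: 1.312 (Δ0.306)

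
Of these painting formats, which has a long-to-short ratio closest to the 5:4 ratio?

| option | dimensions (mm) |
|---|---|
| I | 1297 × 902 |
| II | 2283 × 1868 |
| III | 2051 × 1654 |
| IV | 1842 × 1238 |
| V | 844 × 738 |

Ratios (long/short): I ≈ 1.438; II ≈ 1.222; III ≈ 1.240; IV ≈ 1.488; V ≈ 1.144.
5:4 ≈ 1.250; option III is nearest (Δ 0.010).

III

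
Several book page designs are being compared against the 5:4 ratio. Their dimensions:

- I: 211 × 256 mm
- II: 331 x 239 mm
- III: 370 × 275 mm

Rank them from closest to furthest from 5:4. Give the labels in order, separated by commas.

I: 256/211 ≈ 1.213 → |1.213 − 1.250| = 0.037
II: 331/239 ≈ 1.385 → |1.385 − 1.250| = 0.135
III: 370/275 ≈ 1.345 → |1.345 − 1.250| = 0.095

I, III, II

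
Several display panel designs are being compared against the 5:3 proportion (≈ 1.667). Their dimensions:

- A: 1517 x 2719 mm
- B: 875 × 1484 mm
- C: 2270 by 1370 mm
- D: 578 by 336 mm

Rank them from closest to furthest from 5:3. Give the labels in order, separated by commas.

C, B, D, A

A: 2719/1517 ≈ 1.792 → |1.792 − 1.667| = 0.125
B: 1484/875 ≈ 1.696 → |1.696 − 1.667| = 0.029
C: 2270/1370 ≈ 1.657 → |1.657 − 1.667| = 0.010
D: 578/336 ≈ 1.720 → |1.720 − 1.667| = 0.053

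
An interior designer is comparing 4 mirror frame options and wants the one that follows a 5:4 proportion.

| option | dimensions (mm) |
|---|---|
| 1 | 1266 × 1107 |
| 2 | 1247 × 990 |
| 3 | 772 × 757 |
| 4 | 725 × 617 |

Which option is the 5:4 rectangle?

Target 5:4 ≈ 1.250.
1: 1.144 (Δ0.106)  2: 1.260 (Δ0.010)  3: 1.020 (Δ0.230)  4: 1.175 (Δ0.075)

2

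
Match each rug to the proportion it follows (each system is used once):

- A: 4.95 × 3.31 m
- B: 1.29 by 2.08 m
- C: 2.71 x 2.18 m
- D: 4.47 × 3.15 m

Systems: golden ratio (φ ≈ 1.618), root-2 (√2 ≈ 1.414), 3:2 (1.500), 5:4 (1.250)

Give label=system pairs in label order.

Ratios: A ≈ 1.495; B ≈ 1.612; C ≈ 1.243; D ≈ 1.419.
Targets: golden ratio ≈ 1.618; root-2 ≈ 1.414; 3:2 ≈ 1.500; 5:4 ≈ 1.250.

A=3:2, B=golden ratio, C=5:4, D=root-2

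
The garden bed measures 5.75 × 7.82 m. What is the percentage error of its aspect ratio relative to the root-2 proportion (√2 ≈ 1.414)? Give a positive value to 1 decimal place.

3.8%

Ratio = 7.82 / 5.75 ≈ 1.3600.
Ideal root-2 ≈ 1.4142. |1.3600 − 1.4142| / 1.4142 ≈ 3.83% → 3.8%.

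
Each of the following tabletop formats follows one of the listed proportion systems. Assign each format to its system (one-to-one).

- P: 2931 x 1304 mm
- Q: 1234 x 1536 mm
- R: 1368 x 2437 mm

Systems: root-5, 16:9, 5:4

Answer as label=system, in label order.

P = 2931/1304 ≈ 2.248 → root-5 (2.236)
Q = 1536/1234 ≈ 1.245 → 5:4 (1.250)
R = 2437/1368 ≈ 1.781 → 16:9 (1.778)

P=root-5, Q=5:4, R=16:9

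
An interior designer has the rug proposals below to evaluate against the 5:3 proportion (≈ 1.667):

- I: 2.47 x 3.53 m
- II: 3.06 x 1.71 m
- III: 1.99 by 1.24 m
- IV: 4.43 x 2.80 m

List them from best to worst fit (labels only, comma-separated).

III, IV, II, I

I: 3.53/2.47 ≈ 1.429 → |1.429 − 1.667| = 0.238
II: 3.06/1.71 ≈ 1.789 → |1.789 − 1.667| = 0.122
III: 1.99/1.24 ≈ 1.605 → |1.605 − 1.667| = 0.062
IV: 4.43/2.80 ≈ 1.582 → |1.582 − 1.667| = 0.085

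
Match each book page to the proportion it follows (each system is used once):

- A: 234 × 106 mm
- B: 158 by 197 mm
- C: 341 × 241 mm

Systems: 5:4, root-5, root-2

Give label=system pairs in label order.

A=root-5, B=5:4, C=root-2

Ratios: A ≈ 2.208; B ≈ 1.247; C ≈ 1.415.
Targets: 5:4 ≈ 1.250; root-5 ≈ 2.236; root-2 ≈ 1.414.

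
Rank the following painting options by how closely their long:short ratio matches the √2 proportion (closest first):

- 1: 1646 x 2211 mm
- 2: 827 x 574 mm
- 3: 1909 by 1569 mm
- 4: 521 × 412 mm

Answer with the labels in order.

1: 2211/1646 ≈ 1.343 → |1.343 − 1.414| = 0.071
2: 827/574 ≈ 1.441 → |1.441 − 1.414| = 0.027
3: 1909/1569 ≈ 1.217 → |1.217 − 1.414| = 0.197
4: 521/412 ≈ 1.265 → |1.265 − 1.414| = 0.149

2, 1, 4, 3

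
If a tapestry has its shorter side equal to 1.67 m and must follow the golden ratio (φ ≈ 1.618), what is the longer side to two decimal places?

2.70 m

golden ratio ≈ 1.61803.
Longer side = 1.67 × 1.61803 ≈ 2.7021 → 2.70 m.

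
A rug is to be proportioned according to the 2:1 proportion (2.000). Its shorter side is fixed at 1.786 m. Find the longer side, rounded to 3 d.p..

2:1 = 2.00000.
Longer side = 1.786 × 2.00000 ≈ 3.57200 → 3.572 m.

3.572 m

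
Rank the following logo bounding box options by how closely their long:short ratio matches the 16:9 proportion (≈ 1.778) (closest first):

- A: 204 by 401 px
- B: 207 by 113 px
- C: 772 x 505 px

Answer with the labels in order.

Ratios: A = 401 / 204 ≈ 1.966; B = 207 / 113 ≈ 1.832; C = 772 / 505 ≈ 1.529.
|Δ from 1.778|: A 0.188; B 0.054; C 0.249.

B, A, C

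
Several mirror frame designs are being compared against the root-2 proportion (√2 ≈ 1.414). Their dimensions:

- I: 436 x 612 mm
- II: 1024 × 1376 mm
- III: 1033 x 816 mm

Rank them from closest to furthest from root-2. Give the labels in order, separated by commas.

I: 612/436 ≈ 1.404 → |1.404 − 1.414| = 0.010
II: 1376/1024 ≈ 1.344 → |1.344 − 1.414| = 0.070
III: 1033/816 ≈ 1.266 → |1.266 − 1.414| = 0.148

I, II, III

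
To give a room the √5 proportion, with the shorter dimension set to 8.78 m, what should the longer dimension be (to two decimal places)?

root-5 ≈ 2.23607.
Longer side = 8.78 × 2.23607 ≈ 19.6327 → 19.63 m.

19.63 m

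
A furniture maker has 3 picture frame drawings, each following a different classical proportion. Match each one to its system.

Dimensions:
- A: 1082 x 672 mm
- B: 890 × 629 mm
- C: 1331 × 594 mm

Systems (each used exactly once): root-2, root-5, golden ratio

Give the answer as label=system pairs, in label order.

A=golden ratio, B=root-2, C=root-5

Ratios: A ≈ 1.610; B ≈ 1.415; C ≈ 2.241.
Targets: root-2 ≈ 1.414; root-5 ≈ 2.236; golden ratio ≈ 1.618.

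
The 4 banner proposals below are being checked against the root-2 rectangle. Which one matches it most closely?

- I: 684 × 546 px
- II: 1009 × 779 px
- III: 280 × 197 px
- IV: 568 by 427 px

III

Target root-2 ≈ 1.414.
I: 1.253 (Δ0.161)  II: 1.295 (Δ0.119)  III: 1.421 (Δ0.007)  IV: 1.330 (Δ0.084)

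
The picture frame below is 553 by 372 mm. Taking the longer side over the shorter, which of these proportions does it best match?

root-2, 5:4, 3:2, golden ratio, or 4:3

3:2

553/372 ≈ 1.487. Nearest candidates are 3:2 (1.500, off by 0.013) and root-2 (1.414, off by 0.073).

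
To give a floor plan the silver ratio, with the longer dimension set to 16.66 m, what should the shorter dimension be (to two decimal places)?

6.90 m

silver ratio ≈ 2.41421.
Shorter side = 16.66 ÷ 2.41421 ≈ 6.9008 → 6.90 m.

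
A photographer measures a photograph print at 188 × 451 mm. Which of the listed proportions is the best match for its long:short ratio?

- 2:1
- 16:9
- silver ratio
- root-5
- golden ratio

silver ratio

Ratio = 451 / 188 ≈ 2.399.
Distances: 2:1 2.000 (Δ 0.399); 16:9 1.778 (Δ 0.621); silver ratio 2.414 (Δ 0.015); root-5 2.236 (Δ 0.163); golden ratio 1.618 (Δ 0.781).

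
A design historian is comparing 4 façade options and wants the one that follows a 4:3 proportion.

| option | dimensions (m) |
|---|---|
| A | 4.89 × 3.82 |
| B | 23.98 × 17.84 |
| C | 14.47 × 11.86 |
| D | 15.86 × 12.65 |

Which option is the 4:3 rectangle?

Target 4:3 ≈ 1.333.
A: 1.280 (Δ0.053)  B: 1.344 (Δ0.011)  C: 1.220 (Δ0.113)  D: 1.254 (Δ0.079)

B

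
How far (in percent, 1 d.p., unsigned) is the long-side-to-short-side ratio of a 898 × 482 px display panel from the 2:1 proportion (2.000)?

Ratio = 898 / 482 ≈ 1.8631.
Ideal 2:1 = 2.0000. |1.8631 − 2.0000| / 2.0000 ≈ 6.85% → 6.8%.

6.8%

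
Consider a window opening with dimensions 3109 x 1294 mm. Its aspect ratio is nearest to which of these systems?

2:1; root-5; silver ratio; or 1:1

3109/1294 ≈ 2.403. Nearest candidates are silver ratio (2.414, off by 0.011) and root-5 (2.236, off by 0.167).

silver ratio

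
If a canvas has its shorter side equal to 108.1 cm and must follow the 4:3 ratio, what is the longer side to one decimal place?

4:3 ≈ 1.33333.
Longer side = 108.1 × 1.33333 ≈ 144.133 → 144.1 cm.

144.1 cm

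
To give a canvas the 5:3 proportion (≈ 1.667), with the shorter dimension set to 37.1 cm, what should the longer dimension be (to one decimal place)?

61.8 cm

5:3 ≈ 1.66667.
Longer side = 37.1 × 1.66667 ≈ 61.833 → 61.8 cm.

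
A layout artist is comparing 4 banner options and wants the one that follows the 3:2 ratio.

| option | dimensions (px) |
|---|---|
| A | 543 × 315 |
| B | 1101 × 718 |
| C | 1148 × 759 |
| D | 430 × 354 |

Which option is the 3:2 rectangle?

Ratios (long/short): A ≈ 1.724; B ≈ 1.533; C ≈ 1.513; D ≈ 1.215.
3:2 ≈ 1.500; option C is nearest (Δ 0.013).

C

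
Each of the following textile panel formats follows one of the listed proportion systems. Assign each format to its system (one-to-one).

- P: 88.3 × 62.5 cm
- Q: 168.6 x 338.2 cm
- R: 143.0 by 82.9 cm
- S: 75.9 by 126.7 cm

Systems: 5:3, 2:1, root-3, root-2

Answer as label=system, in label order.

P=root-2, Q=2:1, R=root-3, S=5:3

P = 88.3/62.5 ≈ 1.413 → root-2 (1.414)
Q = 338.2/168.6 ≈ 2.006 → 2:1 (2.000)
R = 143.0/82.9 ≈ 1.725 → root-3 (1.732)
S = 126.7/75.9 ≈ 1.669 → 5:3 (1.667)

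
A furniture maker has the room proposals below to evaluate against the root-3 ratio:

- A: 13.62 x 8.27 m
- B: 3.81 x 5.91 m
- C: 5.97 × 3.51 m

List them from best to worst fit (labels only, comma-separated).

C, A, B

A: 13.62/8.27 ≈ 1.647 → |1.647 − 1.732| = 0.085
B: 5.91/3.81 ≈ 1.551 → |1.551 − 1.732| = 0.181
C: 5.97/3.51 ≈ 1.701 → |1.701 − 1.732| = 0.031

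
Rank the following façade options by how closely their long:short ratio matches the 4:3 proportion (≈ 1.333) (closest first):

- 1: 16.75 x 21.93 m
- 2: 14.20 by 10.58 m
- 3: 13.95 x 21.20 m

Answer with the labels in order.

2, 1, 3

Ratios: 1 = 21.93 / 16.75 ≈ 1.309; 2 = 14.20 / 10.58 ≈ 1.342; 3 = 21.20 / 13.95 ≈ 1.520.
|Δ from 1.333|: 1 0.024; 2 0.009; 3 0.187.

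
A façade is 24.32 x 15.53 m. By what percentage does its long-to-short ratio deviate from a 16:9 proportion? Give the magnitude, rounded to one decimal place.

Ratio = 24.32 / 15.53 ≈ 1.5660.
Ideal 16:9 ≈ 1.7778. |1.5660 − 1.7778| / 1.7778 ≈ 11.91% → 11.9%.

11.9%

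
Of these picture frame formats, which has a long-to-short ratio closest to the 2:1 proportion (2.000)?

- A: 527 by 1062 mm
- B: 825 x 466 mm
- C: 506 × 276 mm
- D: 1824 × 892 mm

Ratios (long/short): A ≈ 2.015; B ≈ 1.770; C ≈ 1.833; D ≈ 2.045.
2:1 ≈ 2.000; option A is nearest (Δ 0.015).

A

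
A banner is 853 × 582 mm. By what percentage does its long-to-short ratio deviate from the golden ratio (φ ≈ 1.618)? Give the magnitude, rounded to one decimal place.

9.4%

Ratio = 853 / 582 ≈ 1.4656.
Ideal golden ratio ≈ 1.6180. |1.4656 − 1.6180| / 1.6180 ≈ 9.42% → 9.4%.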